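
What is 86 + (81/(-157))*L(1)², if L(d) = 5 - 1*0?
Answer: 11477/157 ≈ 73.102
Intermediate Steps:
L(d) = 5 (L(d) = 5 + 0 = 5)
86 + (81/(-157))*L(1)² = 86 + (81/(-157))*5² = 86 + (81*(-1/157))*25 = 86 - 81/157*25 = 86 - 2025/157 = 11477/157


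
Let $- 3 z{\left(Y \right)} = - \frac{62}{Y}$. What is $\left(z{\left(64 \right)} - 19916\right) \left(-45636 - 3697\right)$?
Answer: $\frac{94320009365}{96} \approx 9.825 \cdot 10^{8}$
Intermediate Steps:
$z{\left(Y \right)} = \frac{62}{3 Y}$ ($z{\left(Y \right)} = - \frac{\left(-62\right) \frac{1}{Y}}{3} = \frac{62}{3 Y}$)
$\left(z{\left(64 \right)} - 19916\right) \left(-45636 - 3697\right) = \left(\frac{62}{3 \cdot 64} - 19916\right) \left(-45636 - 3697\right) = \left(\frac{62}{3} \cdot \frac{1}{64} - 19916\right) \left(-49333\right) = \left(\frac{31}{96} - 19916\right) \left(-49333\right) = \left(- \frac{1911905}{96}\right) \left(-49333\right) = \frac{94320009365}{96}$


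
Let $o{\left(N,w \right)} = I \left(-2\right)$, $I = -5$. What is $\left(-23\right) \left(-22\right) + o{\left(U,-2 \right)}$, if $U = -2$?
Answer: $516$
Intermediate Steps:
$o{\left(N,w \right)} = 10$ ($o{\left(N,w \right)} = \left(-5\right) \left(-2\right) = 10$)
$\left(-23\right) \left(-22\right) + o{\left(U,-2 \right)} = \left(-23\right) \left(-22\right) + 10 = 506 + 10 = 516$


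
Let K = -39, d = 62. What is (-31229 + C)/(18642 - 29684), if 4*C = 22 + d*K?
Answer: 15914/5521 ≈ 2.8825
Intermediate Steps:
C = -599 (C = (22 + 62*(-39))/4 = (22 - 2418)/4 = (¼)*(-2396) = -599)
(-31229 + C)/(18642 - 29684) = (-31229 - 599)/(18642 - 29684) = -31828/(-11042) = -31828*(-1/11042) = 15914/5521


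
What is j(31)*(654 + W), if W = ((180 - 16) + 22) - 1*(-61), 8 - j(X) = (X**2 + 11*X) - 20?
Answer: -1147874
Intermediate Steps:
j(X) = 28 - X**2 - 11*X (j(X) = 8 - ((X**2 + 11*X) - 20) = 8 - (-20 + X**2 + 11*X) = 8 + (20 - X**2 - 11*X) = 28 - X**2 - 11*X)
W = 247 (W = (164 + 22) + 61 = 186 + 61 = 247)
j(31)*(654 + W) = (28 - 1*31**2 - 11*31)*(654 + 247) = (28 - 1*961 - 341)*901 = (28 - 961 - 341)*901 = -1274*901 = -1147874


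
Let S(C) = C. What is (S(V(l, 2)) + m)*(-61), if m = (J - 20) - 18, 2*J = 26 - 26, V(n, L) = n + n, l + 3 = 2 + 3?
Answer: 2074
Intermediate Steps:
l = 2 (l = -3 + (2 + 3) = -3 + 5 = 2)
V(n, L) = 2*n
J = 0 (J = (26 - 26)/2 = (1/2)*0 = 0)
m = -38 (m = (0 - 20) - 18 = -20 - 18 = -38)
(S(V(l, 2)) + m)*(-61) = (2*2 - 38)*(-61) = (4 - 38)*(-61) = -34*(-61) = 2074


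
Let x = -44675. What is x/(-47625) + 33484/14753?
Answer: 90150631/28104465 ≈ 3.2077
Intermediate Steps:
x/(-47625) + 33484/14753 = -44675/(-47625) + 33484/14753 = -44675*(-1/47625) + 33484*(1/14753) = 1787/1905 + 33484/14753 = 90150631/28104465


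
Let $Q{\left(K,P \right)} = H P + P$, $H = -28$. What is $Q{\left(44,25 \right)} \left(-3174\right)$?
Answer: $2142450$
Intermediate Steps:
$Q{\left(K,P \right)} = - 27 P$ ($Q{\left(K,P \right)} = - 28 P + P = - 27 P$)
$Q{\left(44,25 \right)} \left(-3174\right) = \left(-27\right) 25 \left(-3174\right) = \left(-675\right) \left(-3174\right) = 2142450$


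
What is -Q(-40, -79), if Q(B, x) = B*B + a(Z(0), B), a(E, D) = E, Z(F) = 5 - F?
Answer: -1605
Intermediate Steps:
Q(B, x) = 5 + B² (Q(B, x) = B*B + (5 - 1*0) = B² + (5 + 0) = B² + 5 = 5 + B²)
-Q(-40, -79) = -(5 + (-40)²) = -(5 + 1600) = -1*1605 = -1605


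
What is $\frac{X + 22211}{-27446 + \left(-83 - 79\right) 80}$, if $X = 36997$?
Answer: $- \frac{29604}{20203} \approx -1.4653$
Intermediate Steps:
$\frac{X + 22211}{-27446 + \left(-83 - 79\right) 80} = \frac{36997 + 22211}{-27446 + \left(-83 - 79\right) 80} = \frac{59208}{-27446 - 12960} = \frac{59208}{-40406} = 59208 \left(- \frac{1}{40406}\right) = - \frac{29604}{20203}$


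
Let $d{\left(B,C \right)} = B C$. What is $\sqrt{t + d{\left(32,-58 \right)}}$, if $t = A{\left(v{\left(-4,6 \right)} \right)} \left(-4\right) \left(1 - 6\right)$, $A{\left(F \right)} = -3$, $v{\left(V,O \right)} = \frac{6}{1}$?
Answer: $2 i \sqrt{479} \approx 43.772 i$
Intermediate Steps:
$v{\left(V,O \right)} = 6$ ($v{\left(V,O \right)} = 6 \cdot 1 = 6$)
$t = -60$ ($t = \left(-3\right) \left(-4\right) \left(1 - 6\right) = 12 \left(-5\right) = -60$)
$\sqrt{t + d{\left(32,-58 \right)}} = \sqrt{-60 + 32 \left(-58\right)} = \sqrt{-60 - 1856} = \sqrt{-1916} = 2 i \sqrt{479}$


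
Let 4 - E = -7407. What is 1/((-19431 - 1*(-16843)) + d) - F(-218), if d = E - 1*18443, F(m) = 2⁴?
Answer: -217921/13620 ≈ -16.000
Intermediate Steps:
E = 7411 (E = 4 - 1*(-7407) = 4 + 7407 = 7411)
F(m) = 16
d = -11032 (d = 7411 - 1*18443 = 7411 - 18443 = -11032)
1/((-19431 - 1*(-16843)) + d) - F(-218) = 1/((-19431 - 1*(-16843)) - 11032) - 1*16 = 1/((-19431 + 16843) - 11032) - 16 = 1/(-2588 - 11032) - 16 = 1/(-13620) - 16 = -1/13620 - 16 = -217921/13620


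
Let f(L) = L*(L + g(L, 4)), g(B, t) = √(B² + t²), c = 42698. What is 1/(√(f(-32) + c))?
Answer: √2/(2*√(21861 - 64*√65)) ≈ 0.0048399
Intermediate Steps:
f(L) = L*(L + √(16 + L²)) (f(L) = L*(L + √(L² + 4²)) = L*(L + √(L² + 16)) = L*(L + √(16 + L²)))
1/(√(f(-32) + c)) = 1/(√(-32*(-32 + √(16 + (-32)²)) + 42698)) = 1/(√(-32*(-32 + √(16 + 1024)) + 42698)) = 1/(√(-32*(-32 + √1040) + 42698)) = 1/(√(-32*(-32 + 4*√65) + 42698)) = 1/(√((1024 - 128*√65) + 42698)) = 1/(√(43722 - 128*√65)) = (43722 - 128*√65)^(-½)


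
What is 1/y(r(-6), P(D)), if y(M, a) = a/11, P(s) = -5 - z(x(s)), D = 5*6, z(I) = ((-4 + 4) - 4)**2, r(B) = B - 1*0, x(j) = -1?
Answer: -11/21 ≈ -0.52381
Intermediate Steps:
r(B) = B (r(B) = B + 0 = B)
z(I) = 16 (z(I) = (0 - 4)**2 = (-4)**2 = 16)
D = 30
P(s) = -21 (P(s) = -5 - 1*16 = -5 - 16 = -21)
y(M, a) = a/11 (y(M, a) = a*(1/11) = a/11)
1/y(r(-6), P(D)) = 1/((1/11)*(-21)) = 1/(-21/11) = -11/21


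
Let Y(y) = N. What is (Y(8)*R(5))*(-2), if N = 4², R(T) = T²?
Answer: -800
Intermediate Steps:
N = 16
Y(y) = 16
(Y(8)*R(5))*(-2) = (16*5²)*(-2) = (16*25)*(-2) = 400*(-2) = -800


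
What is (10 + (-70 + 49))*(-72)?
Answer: 792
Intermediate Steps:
(10 + (-70 + 49))*(-72) = (10 - 21)*(-72) = -11*(-72) = 792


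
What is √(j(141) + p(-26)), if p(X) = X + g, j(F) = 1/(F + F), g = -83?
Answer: I*√8667834/282 ≈ 10.44*I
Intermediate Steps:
j(F) = 1/(2*F)
p(X) = -83 + X (p(X) = X - 83 = -83 + X)
√(j(141) + p(-26)) = √((½)/141 + (-83 - 26)) = √((½)*(1/141) - 109) = √(1/282 - 109) = √(-30737/282) = I*√8667834/282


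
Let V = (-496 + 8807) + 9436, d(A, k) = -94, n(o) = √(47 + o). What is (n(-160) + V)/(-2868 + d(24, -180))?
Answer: -17747/2962 - I*√113/2962 ≈ -5.9916 - 0.0035888*I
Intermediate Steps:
V = 17747 (V = 8311 + 9436 = 17747)
(n(-160) + V)/(-2868 + d(24, -180)) = (√(47 - 160) + 17747)/(-2868 - 94) = (√(-113) + 17747)/(-2962) = (I*√113 + 17747)*(-1/2962) = (17747 + I*√113)*(-1/2962) = -17747/2962 - I*√113/2962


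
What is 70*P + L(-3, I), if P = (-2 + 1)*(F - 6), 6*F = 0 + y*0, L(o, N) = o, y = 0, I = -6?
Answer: 417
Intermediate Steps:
F = 0 (F = (0 + 0*0)/6 = (0 + 0)/6 = (⅙)*0 = 0)
P = 6 (P = (-2 + 1)*(0 - 6) = -1*(-6) = 6)
70*P + L(-3, I) = 70*6 - 3 = 420 - 3 = 417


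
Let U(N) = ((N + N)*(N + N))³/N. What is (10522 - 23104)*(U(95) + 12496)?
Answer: -6230855680824672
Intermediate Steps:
U(N) = 64*N⁵ (U(N) = ((2*N)*(2*N))³/N = (4*N²)³/N = (64*N⁶)/N = 64*N⁵)
(10522 - 23104)*(U(95) + 12496) = (10522 - 23104)*(64*95⁵ + 12496) = -12582*(64*7737809375 + 12496) = -12582*(495219800000 + 12496) = -12582*495219812496 = -6230855680824672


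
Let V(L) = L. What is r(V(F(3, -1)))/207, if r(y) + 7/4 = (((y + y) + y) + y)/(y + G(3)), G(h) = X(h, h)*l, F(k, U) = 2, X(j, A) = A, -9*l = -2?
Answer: 5/828 ≈ 0.0060387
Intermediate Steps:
l = 2/9 (l = -⅑*(-2) = 2/9 ≈ 0.22222)
G(h) = 2*h/9 (G(h) = h*(2/9) = 2*h/9)
r(y) = -7/4 + 4*y/(⅔ + y) (r(y) = -7/4 + (((y + y) + y) + y)/(y + (2/9)*3) = -7/4 + ((2*y + y) + y)/(y + ⅔) = -7/4 + (3*y + y)/(⅔ + y) = -7/4 + (4*y)/(⅔ + y) = -7/4 + 4*y/(⅔ + y))
r(V(F(3, -1)))/207 = ((-14 + 27*2)/(4*(2 + 3*2)))/207 = ((-14 + 54)/(4*(2 + 6)))*(1/207) = ((¼)*40/8)*(1/207) = ((¼)*(⅛)*40)*(1/207) = (5/4)*(1/207) = 5/828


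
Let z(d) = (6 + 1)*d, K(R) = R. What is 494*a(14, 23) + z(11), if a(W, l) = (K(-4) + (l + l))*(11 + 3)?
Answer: 290549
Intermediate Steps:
z(d) = 7*d
a(W, l) = -56 + 28*l (a(W, l) = (-4 + (l + l))*(11 + 3) = (-4 + 2*l)*14 = -56 + 28*l)
494*a(14, 23) + z(11) = 494*(-56 + 28*23) + 7*11 = 494*(-56 + 644) + 77 = 494*588 + 77 = 290472 + 77 = 290549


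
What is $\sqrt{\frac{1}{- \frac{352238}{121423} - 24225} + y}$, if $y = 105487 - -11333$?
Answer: $\frac{\sqrt{359914180379108478409}}{55506121} \approx 341.79$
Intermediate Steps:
$y = 116820$ ($y = 105487 + 11333 = 116820$)
$\sqrt{\frac{1}{- \frac{352238}{121423} - 24225} + y} = \sqrt{\frac{1}{- \frac{352238}{121423} - 24225} + 116820} = \sqrt{\frac{1}{\left(-352238\right) \frac{1}{121423} - 24225} + 116820} = \sqrt{\frac{1}{- \frac{6646}{2291} - 24225} + 116820} = \sqrt{\frac{1}{- \frac{55506121}{2291}} + 116820} = \sqrt{- \frac{2291}{55506121} + 116820} = \sqrt{\frac{6484225052929}{55506121}} = \frac{\sqrt{359914180379108478409}}{55506121}$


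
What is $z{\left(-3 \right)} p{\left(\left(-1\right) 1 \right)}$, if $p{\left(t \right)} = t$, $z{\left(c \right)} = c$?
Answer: $3$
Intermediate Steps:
$z{\left(-3 \right)} p{\left(\left(-1\right) 1 \right)} = - 3 \left(\left(-1\right) 1\right) = \left(-3\right) \left(-1\right) = 3$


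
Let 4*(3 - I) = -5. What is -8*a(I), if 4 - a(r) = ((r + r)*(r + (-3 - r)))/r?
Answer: -80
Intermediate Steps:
I = 17/4 (I = 3 - ¼*(-5) = 3 + 5/4 = 17/4 ≈ 4.2500)
a(r) = 10 (a(r) = 4 - (r + r)*(r + (-3 - r))/r = 4 - (2*r)*(-3)/r = 4 - (-6*r)/r = 4 - 1*(-6) = 4 + 6 = 10)
-8*a(I) = -8*10 = -80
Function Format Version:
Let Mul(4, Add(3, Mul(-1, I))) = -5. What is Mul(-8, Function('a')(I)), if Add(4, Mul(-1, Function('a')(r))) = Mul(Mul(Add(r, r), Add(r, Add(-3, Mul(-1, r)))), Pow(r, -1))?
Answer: -80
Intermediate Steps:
I = Rational(17, 4) (I = Add(3, Mul(Rational(-1, 4), -5)) = Add(3, Rational(5, 4)) = Rational(17, 4) ≈ 4.2500)
Function('a')(r) = 10 (Function('a')(r) = Add(4, Mul(-1, Mul(Mul(Add(r, r), Add(r, Add(-3, Mul(-1, r)))), Pow(r, -1)))) = Add(4, Mul(-1, Mul(Mul(Mul(2, r), -3), Pow(r, -1)))) = Add(4, Mul(-1, Mul(Mul(-6, r), Pow(r, -1)))) = Add(4, Mul(-1, -6)) = Add(4, 6) = 10)
Mul(-8, Function('a')(I)) = Mul(-8, 10) = -80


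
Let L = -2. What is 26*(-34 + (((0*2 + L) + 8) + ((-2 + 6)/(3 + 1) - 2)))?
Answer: -754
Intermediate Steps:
26*(-34 + (((0*2 + L) + 8) + ((-2 + 6)/(3 + 1) - 2))) = 26*(-34 + (((0*2 - 2) + 8) + ((-2 + 6)/(3 + 1) - 2))) = 26*(-34 + (((0 - 2) + 8) + (4/4 - 2))) = 26*(-34 + ((-2 + 8) + (4*(1/4) - 2))) = 26*(-34 + (6 + (1 - 2))) = 26*(-34 + (6 - 1)) = 26*(-34 + 5) = 26*(-29) = -754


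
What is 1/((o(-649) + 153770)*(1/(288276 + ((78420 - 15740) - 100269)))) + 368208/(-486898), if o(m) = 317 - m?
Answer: 32541982919/37670324464 ≈ 0.86386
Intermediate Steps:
1/((o(-649) + 153770)*(1/(288276 + ((78420 - 15740) - 100269)))) + 368208/(-486898) = 1/(((317 - 1*(-649)) + 153770)*(1/(288276 + ((78420 - 15740) - 100269)))) + 368208/(-486898) = 1/(((317 + 649) + 153770)*(1/(288276 + (62680 - 100269)))) + 368208*(-1/486898) = 1/((966 + 153770)*(1/(288276 - 37589))) - 184104/243449 = 1/(154736*(1/250687)) - 184104/243449 = (1/154736)*250687 - 184104/243449 = 250687/154736 - 184104/243449 = 32541982919/37670324464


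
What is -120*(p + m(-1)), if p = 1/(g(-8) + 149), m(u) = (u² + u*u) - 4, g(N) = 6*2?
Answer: 38520/161 ≈ 239.25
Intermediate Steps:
g(N) = 12
m(u) = -4 + 2*u² (m(u) = (u² + u²) - 4 = 2*u² - 4 = -4 + 2*u²)
p = 1/161 (p = 1/(12 + 149) = 1/161 ≈ 0.0062112)
-120*(p + m(-1)) = -120*(1/161 + (-4 + 2*(-1)²)) = -120*(1/161 + (-4 + 2*1)) = -120*(1/161 + (-4 + 2)) = -120*(1/161 - 2) = -120*(-321/161) = 38520/161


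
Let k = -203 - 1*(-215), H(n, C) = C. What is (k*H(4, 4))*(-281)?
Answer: -13488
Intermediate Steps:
k = 12 (k = -203 + 215 = 12)
(k*H(4, 4))*(-281) = (12*4)*(-281) = 48*(-281) = -13488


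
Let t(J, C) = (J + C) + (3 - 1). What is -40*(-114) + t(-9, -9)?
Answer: 4544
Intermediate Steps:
t(J, C) = 2 + C + J (t(J, C) = (C + J) + 2 = 2 + C + J)
-40*(-114) + t(-9, -9) = -40*(-114) + (2 - 9 - 9) = 4560 - 16 = 4544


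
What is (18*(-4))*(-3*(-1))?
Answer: -216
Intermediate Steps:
(18*(-4))*(-3*(-1)) = -72*3 = -216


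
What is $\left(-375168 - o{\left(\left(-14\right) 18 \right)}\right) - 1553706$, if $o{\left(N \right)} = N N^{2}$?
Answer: $14074134$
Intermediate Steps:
$o{\left(N \right)} = N^{3}$
$\left(-375168 - o{\left(\left(-14\right) 18 \right)}\right) - 1553706 = \left(-375168 - \left(\left(-14\right) 18\right)^{3}\right) - 1553706 = \left(-375168 - \left(-252\right)^{3}\right) - 1553706 = \left(-375168 - -16003008\right) - 1553706 = \left(-375168 + 16003008\right) - 1553706 = 15627840 - 1553706 = 14074134$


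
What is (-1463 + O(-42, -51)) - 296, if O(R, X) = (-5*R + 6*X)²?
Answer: 7457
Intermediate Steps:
(-1463 + O(-42, -51)) - 296 = (-1463 + (-6*(-51) + 5*(-42))²) - 296 = (-1463 + (306 - 210)²) - 296 = (-1463 + 96²) - 296 = (-1463 + 9216) - 296 = 7753 - 296 = 7457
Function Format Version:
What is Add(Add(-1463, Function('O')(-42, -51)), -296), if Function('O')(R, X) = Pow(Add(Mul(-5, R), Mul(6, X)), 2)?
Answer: 7457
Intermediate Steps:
Add(Add(-1463, Function('O')(-42, -51)), -296) = Add(Add(-1463, Pow(Add(Mul(-6, -51), Mul(5, -42)), 2)), -296) = Add(Add(-1463, Pow(Add(306, -210), 2)), -296) = Add(Add(-1463, Pow(96, 2)), -296) = Add(Add(-1463, 9216), -296) = Add(7753, -296) = 7457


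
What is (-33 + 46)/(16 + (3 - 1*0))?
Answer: 13/19 ≈ 0.68421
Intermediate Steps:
(-33 + 46)/(16 + (3 - 1*0)) = 13/(16 + (3 + 0)) = 13/(16 + 3) = 13/19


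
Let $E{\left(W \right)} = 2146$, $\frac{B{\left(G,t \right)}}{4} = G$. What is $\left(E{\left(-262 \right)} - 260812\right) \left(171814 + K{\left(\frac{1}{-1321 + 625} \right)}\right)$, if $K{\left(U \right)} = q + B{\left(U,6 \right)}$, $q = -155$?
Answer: $- \frac{1287668016815}{29} \approx -4.4402 \cdot 10^{10}$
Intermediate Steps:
$B{\left(G,t \right)} = 4 G$
$K{\left(U \right)} = -155 + 4 U$
$\left(E{\left(-262 \right)} - 260812\right) \left(171814 + K{\left(\frac{1}{-1321 + 625} \right)}\right) = \left(2146 - 260812\right) \left(171814 - \left(155 - \frac{4}{-1321 + 625}\right)\right) = - 258666 \left(171814 - \left(155 - \frac{4}{-696}\right)\right) = - 258666 \left(171814 + \left(-155 + 4 \left(- \frac{1}{696}\right)\right)\right) = - 258666 \left(171814 - \frac{26971}{174}\right) = \left(-258666\right) \frac{29868665}{174} = - \frac{1287668016815}{29}$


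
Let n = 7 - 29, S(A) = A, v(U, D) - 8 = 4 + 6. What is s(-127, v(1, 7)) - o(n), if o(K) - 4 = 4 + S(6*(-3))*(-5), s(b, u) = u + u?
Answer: -62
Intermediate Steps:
v(U, D) = 18 (v(U, D) = 8 + (4 + 6) = 8 + 10 = 18)
n = -22
s(b, u) = 2*u
o(K) = 98 (o(K) = 4 + (4 + (6*(-3))*(-5)) = 4 + (4 - 18*(-5)) = 4 + (4 + 90) = 4 + 94 = 98)
s(-127, v(1, 7)) - o(n) = 2*18 - 1*98 = 36 - 98 = -62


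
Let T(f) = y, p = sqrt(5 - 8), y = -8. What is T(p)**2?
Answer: 64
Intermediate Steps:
p = I*sqrt(3) (p = sqrt(-3) = I*sqrt(3) ≈ 1.732*I)
T(f) = -8
T(p)**2 = (-8)**2 = 64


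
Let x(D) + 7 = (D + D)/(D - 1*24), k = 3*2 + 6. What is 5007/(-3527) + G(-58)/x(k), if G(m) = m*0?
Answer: -5007/3527 ≈ -1.4196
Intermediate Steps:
k = 12 (k = 6 + 6 = 12)
x(D) = -7 + 2*D/(-24 + D) (x(D) = -7 + (D + D)/(D - 1*24) = -7 + (2*D)/(D - 24) = -7 + (2*D)/(-24 + D) = -7 + 2*D/(-24 + D))
G(m) = 0
5007/(-3527) + G(-58)/x(k) = 5007/(-3527) + 0/(((168 - 5*12)/(-24 + 12))) = 5007*(-1/3527) + 0/(((168 - 60)/(-12))) = -5007/3527 + 0/((-1/12*108)) = -5007/3527 + 0/(-9) = -5007/3527 + 0*(-1/9) = -5007/3527 + 0 = -5007/3527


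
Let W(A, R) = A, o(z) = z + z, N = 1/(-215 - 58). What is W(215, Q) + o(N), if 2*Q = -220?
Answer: 58693/273 ≈ 214.99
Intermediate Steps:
N = -1/273 (N = 1/(-273) = -1/273 ≈ -0.0036630)
Q = -110 (Q = (1/2)*(-220) = -110)
o(z) = 2*z
W(215, Q) + o(N) = 215 + 2*(-1/273) = 215 - 2/273 = 58693/273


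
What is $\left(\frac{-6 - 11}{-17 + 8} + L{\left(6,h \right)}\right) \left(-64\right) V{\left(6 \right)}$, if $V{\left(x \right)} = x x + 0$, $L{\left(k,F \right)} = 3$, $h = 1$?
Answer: $-11264$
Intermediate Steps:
$V{\left(x \right)} = x^{2}$ ($V{\left(x \right)} = x^{2} + 0 = x^{2}$)
$\left(\frac{-6 - 11}{-17 + 8} + L{\left(6,h \right)}\right) \left(-64\right) V{\left(6 \right)} = \left(\frac{-6 - 11}{-17 + 8} + 3\right) \left(-64\right) 6^{2} = \left(- \frac{17}{-9} + 3\right) \left(-64\right) 36 = \left(\left(-17\right) \left(- \frac{1}{9}\right) + 3\right) \left(-64\right) 36 = \left(\frac{17}{9} + 3\right) \left(-64\right) 36 = \frac{44}{9} \left(-64\right) 36 = \left(- \frac{2816}{9}\right) 36 = -11264$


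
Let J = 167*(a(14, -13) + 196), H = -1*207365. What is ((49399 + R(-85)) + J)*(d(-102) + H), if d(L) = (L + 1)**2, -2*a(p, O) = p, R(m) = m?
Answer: -15946032828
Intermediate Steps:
a(p, O) = -p/2
d(L) = (1 + L)**2
H = -207365
J = 31563 (J = 167*(-1/2*14 + 196) = 167*(-7 + 196) = 167*189 = 31563)
((49399 + R(-85)) + J)*(d(-102) + H) = ((49399 - 85) + 31563)*((1 - 102)**2 - 207365) = (49314 + 31563)*((-101)**2 - 207365) = 80877*(10201 - 207365) = 80877*(-197164) = -15946032828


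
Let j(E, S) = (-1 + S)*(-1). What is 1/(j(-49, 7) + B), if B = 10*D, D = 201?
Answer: 1/2004 ≈ 0.00049900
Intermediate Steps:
j(E, S) = 1 - S
B = 2010 (B = 10*201 = 2010)
1/(j(-49, 7) + B) = 1/((1 - 1*7) + 2010) = 1/((1 - 7) + 2010) = 1/(-6 + 2010) = 1/2004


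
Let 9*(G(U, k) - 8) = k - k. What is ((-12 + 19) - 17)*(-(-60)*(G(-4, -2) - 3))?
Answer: -3000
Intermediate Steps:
G(U, k) = 8 (G(U, k) = 8 + (k - k)/9 = 8 + (⅑)*0 = 8 + 0 = 8)
((-12 + 19) - 17)*(-(-60)*(G(-4, -2) - 3)) = ((-12 + 19) - 17)*(-(-60)*(8 - 3)) = (7 - 17)*(-(-60)*5) = -(-150)*(-20) = -10*300 = -3000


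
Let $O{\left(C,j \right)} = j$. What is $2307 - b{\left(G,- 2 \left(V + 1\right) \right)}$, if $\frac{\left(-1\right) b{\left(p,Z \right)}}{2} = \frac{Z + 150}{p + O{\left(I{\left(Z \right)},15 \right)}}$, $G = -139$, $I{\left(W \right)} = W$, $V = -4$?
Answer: $\frac{71439}{31} \approx 2304.5$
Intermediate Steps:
$b{\left(p,Z \right)} = - \frac{2 \left(150 + Z\right)}{15 + p}$ ($b{\left(p,Z \right)} = - 2 \frac{Z + 150}{p + 15} = - 2 \frac{150 + Z}{15 + p} = - \frac{2 \left(150 + Z\right)}{15 + p}$)
$2307 - b{\left(G,- 2 \left(V + 1\right) \right)} = 2307 - \frac{2 \left(-150 - - 2 \left(-4 + 1\right)\right)}{15 - 139} = 2307 - \frac{2 \left(-150 - \left(-2\right) \left(-3\right)\right)}{-124} = 2307 - 2 \left(- \frac{1}{124}\right) \left(-150 - 6\right) = 2307 - 2 \left(- \frac{1}{124}\right) \left(-156\right) = 2307 - \frac{78}{31} = \frac{71439}{31}$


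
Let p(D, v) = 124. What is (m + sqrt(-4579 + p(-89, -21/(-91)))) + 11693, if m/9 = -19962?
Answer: -167965 + 9*I*sqrt(55) ≈ -1.6797e+5 + 66.746*I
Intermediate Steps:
m = -179658 (m = 9*(-19962) = -179658)
(m + sqrt(-4579 + p(-89, -21/(-91)))) + 11693 = (-179658 + sqrt(-4579 + 124)) + 11693 = (-179658 + sqrt(-4455)) + 11693 = (-179658 + 9*I*sqrt(55)) + 11693 = -167965 + 9*I*sqrt(55)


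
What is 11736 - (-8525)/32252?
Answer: 34410727/2932 ≈ 11736.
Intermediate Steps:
11736 - (-8525)/32252 = 11736 - 1*(-775/2932) = 11736 + 775/2932 = 34410727/2932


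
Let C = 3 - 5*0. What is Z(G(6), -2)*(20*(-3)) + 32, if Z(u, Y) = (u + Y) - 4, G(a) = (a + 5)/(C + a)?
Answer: 956/3 ≈ 318.67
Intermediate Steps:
C = 3 (C = 3 + 0 = 3)
G(a) = (5 + a)/(3 + a) (G(a) = (a + 5)/(3 + a) = (5 + a)/(3 + a))
Z(u, Y) = -4 + Y + u (Z(u, Y) = (Y + u) - 4 = -4 + Y + u)
Z(G(6), -2)*(20*(-3)) + 32 = (-4 - 2 + (5 + 6)/(3 + 6))*(20*(-3)) + 32 = (-4 - 2 + 11/9)*(-60) + 32 = -43/9*(-60) + 32 = 860/3 + 32 = 956/3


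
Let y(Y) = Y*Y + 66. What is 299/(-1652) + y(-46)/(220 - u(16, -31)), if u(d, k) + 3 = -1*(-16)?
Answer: 3542771/341964 ≈ 10.360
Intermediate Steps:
u(d, k) = 13 (u(d, k) = -3 - 1*(-16) = -3 + 16 = 13)
y(Y) = 66 + Y² (y(Y) = Y² + 66 = 66 + Y²)
299/(-1652) + y(-46)/(220 - u(16, -31)) = 299/(-1652) + (66 + (-46)²)/(220 - 1*13) = 299*(-1/1652) + (66 + 2116)/(220 - 13) = -299/1652 + 2182/207 = 3542771/341964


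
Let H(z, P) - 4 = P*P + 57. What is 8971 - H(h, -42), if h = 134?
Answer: 7146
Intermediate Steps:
H(z, P) = 61 + P² (H(z, P) = 4 + (P*P + 57) = 4 + (P² + 57) = 4 + (57 + P²) = 61 + P²)
8971 - H(h, -42) = 8971 - (61 + (-42)²) = 8971 - (61 + 1764) = 8971 - 1*1825 = 8971 - 1825 = 7146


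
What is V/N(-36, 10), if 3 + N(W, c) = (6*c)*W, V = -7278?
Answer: 2426/721 ≈ 3.3648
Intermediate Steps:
N(W, c) = -3 + 6*W*c (N(W, c) = -3 + (6*c)*W = -3 + 6*W*c)
V/N(-36, 10) = -7278/(-3 + 6*(-36)*10) = -7278/(-3 - 2160) = -7278/(-2163) = -7278*(-1/2163) = 2426/721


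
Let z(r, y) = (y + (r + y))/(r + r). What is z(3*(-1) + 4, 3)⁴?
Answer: 2401/16 ≈ 150.06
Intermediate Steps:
z(r, y) = (r + 2*y)/(2*r) (z(r, y) = (r + 2*y)/((2*r)) = (r + 2*y)*(1/(2*r)) = (r + 2*y)/(2*r))
z(3*(-1) + 4, 3)⁴ = ((3 + (3*(-1) + 4)/2)/(3*(-1) + 4))⁴ = ((3 + (-3 + 4)/2)/(-3 + 4))⁴ = ((3 + (½)*1)/1)⁴ = (1*(3 + ½))⁴ = (1*(7/2))⁴ = (7/2)⁴ = 2401/16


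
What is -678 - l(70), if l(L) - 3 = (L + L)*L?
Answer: -10481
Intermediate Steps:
l(L) = 3 + 2*L² (l(L) = 3 + (L + L)*L = 3 + (2*L)*L = 3 + 2*L²)
-678 - l(70) = -678 - (3 + 2*70²) = -678 - (3 + 2*4900) = -678 - (3 + 9800) = -678 - 1*9803 = -678 - 9803 = -10481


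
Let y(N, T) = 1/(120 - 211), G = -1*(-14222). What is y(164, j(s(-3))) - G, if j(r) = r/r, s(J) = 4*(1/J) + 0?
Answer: -1294203/91 ≈ -14222.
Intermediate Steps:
s(J) = 4/J (s(J) = 4/J + 0 = 4/J)
G = 14222
j(r) = 1
y(N, T) = -1/91 (y(N, T) = 1/(-91) = -1/91)
y(164, j(s(-3))) - G = -1/91 - 1*14222 = -1/91 - 14222 = -1294203/91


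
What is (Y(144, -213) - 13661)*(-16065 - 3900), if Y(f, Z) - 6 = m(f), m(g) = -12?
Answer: 272861655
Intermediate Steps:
Y(f, Z) = -6 (Y(f, Z) = 6 - 12 = -6)
(Y(144, -213) - 13661)*(-16065 - 3900) = (-6 - 13661)*(-16065 - 3900) = -13667*(-19965) = 272861655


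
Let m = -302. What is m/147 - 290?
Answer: -42932/147 ≈ -292.05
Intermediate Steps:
m/147 - 290 = -302/147 - 290 = -42932/147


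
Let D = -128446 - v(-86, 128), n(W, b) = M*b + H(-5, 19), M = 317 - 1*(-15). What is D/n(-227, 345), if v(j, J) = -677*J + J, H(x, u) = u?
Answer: -41918/114559 ≈ -0.36591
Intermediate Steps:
M = 332 (M = 317 + 15 = 332)
v(j, J) = -676*J
n(W, b) = 19 + 332*b (n(W, b) = 332*b + 19 = 19 + 332*b)
D = -41918 (D = -128446 - (-676)*128 = -128446 - 1*(-86528) = -128446 + 86528 = -41918)
D/n(-227, 345) = -41918/(19 + 332*345) = -41918/(19 + 114540) = -41918/114559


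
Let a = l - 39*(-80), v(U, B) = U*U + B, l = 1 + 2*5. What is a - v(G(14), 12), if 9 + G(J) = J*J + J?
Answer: -37282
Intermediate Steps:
G(J) = -9 + J + J² (G(J) = -9 + (J*J + J) = -9 + (J² + J) = -9 + (J + J²) = -9 + J + J²)
l = 11 (l = 1 + 10 = 11)
v(U, B) = B + U² (v(U, B) = U² + B = B + U²)
a = 3131 (a = 11 - 39*(-80) = 11 + 3120 = 3131)
a - v(G(14), 12) = 3131 - (12 + (-9 + 14 + 14²)²) = 3131 - (12 + (-9 + 14 + 196)²) = 3131 - (12 + 201²) = 3131 - (12 + 40401) = 3131 - 1*40413 = 3131 - 40413 = -37282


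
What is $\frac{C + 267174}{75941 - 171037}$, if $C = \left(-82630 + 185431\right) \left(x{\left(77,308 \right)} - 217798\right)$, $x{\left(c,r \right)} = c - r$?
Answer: $\frac{22413332055}{95096} \approx 2.3569 \cdot 10^{5}$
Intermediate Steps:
$C = -22413599229$ ($C = \left(-82630 + 185431\right) \left(\left(77 - 308\right) - 217798\right) = 102801 \left(\left(77 - 308\right) - 217798\right) = 102801 \left(-231 - 217798\right) = 102801 \left(-218029\right) = -22413599229$)
$\frac{C + 267174}{75941 - 171037} = \frac{-22413599229 + 267174}{75941 - 171037} = - \frac{22413332055}{-95096} = \left(-22413332055\right) \left(- \frac{1}{95096}\right) = \frac{22413332055}{95096}$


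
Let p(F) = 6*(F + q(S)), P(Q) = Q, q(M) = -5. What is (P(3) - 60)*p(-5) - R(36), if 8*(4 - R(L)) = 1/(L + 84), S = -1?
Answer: 3279361/960 ≈ 3416.0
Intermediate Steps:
R(L) = 4 - 1/(8*(84 + L)) (R(L) = 4 - 1/(8*(L + 84)) = 4 - 1/(8*(84 + L)))
p(F) = -30 + 6*F (p(F) = 6*(F - 5) = 6*(-5 + F) = -30 + 6*F)
(P(3) - 60)*p(-5) - R(36) = (3 - 60)*(-30 + 6*(-5)) - (2687 + 32*36)/(8*(84 + 36)) = -57*(-30 - 30) - (2687 + 1152)/(8*120) = -57*(-60) - 3839/(8*120) = 3420 - 1*3839/960 = 3420 - 3839/960 = 3279361/960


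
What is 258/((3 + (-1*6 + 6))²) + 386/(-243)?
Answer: 6580/243 ≈ 27.078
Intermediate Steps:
258/((3 + (-1*6 + 6))²) + 386/(-243) = 258/((3 + (-6 + 6))²) + 386*(-1/243) = 258/((3 + 0)²) - 386/243 = 258/(3²) - 386/243 = 258/9 - 386/243 = 258*(⅑) - 386/243 = 86/3 - 386/243 = 6580/243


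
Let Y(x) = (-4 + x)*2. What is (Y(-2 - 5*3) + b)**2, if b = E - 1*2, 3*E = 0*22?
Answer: 1936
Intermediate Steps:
E = 0 (E = (0*22)/3 = (1/3)*0 = 0)
Y(x) = -8 + 2*x
b = -2 (b = 0 - 1*2 = 0 - 2 = -2)
(Y(-2 - 5*3) + b)**2 = ((-8 + 2*(-2 - 5*3)) - 2)**2 = ((-8 + 2*(-2 - 15)) - 2)**2 = ((-8 + 2*(-17)) - 2)**2 = ((-8 - 34) - 2)**2 = (-42 - 2)**2 = (-44)**2 = 1936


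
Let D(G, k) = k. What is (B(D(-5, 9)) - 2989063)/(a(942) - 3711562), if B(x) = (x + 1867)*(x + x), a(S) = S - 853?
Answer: 2955295/3711473 ≈ 0.79626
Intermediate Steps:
a(S) = -853 + S
B(x) = 2*x*(1867 + x) (B(x) = (1867 + x)*(2*x) = 2*x*(1867 + x))
(B(D(-5, 9)) - 2989063)/(a(942) - 3711562) = (2*9*(1867 + 9) - 2989063)/((-853 + 942) - 3711562) = (2*9*1876 - 2989063)/(89 - 3711562) = (33768 - 2989063)/(-3711473) = -2955295*(-1/3711473) = 2955295/3711473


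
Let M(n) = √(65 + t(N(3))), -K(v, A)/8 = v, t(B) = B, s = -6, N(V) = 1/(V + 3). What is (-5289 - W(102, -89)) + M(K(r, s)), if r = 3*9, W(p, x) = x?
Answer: -5200 + √2346/6 ≈ -5191.9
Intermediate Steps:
r = 27
N(V) = 1/(3 + V)
K(v, A) = -8*v
M(n) = √2346/6 (M(n) = √(65 + 1/(3 + 3)) = √(65 + 1/6) = √(65 + ⅙) = √(391/6) = √2346/6)
(-5289 - W(102, -89)) + M(K(r, s)) = (-5289 - 1*(-89)) + √2346/6 = (-5289 + 89) + √2346/6 = -5200 + √2346/6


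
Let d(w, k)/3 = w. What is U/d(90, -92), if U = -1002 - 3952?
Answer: -2477/135 ≈ -18.348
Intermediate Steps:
d(w, k) = 3*w
U = -4954
U/d(90, -92) = -4954/(3*90) = -4954/270 = -4954*1/270 = -2477/135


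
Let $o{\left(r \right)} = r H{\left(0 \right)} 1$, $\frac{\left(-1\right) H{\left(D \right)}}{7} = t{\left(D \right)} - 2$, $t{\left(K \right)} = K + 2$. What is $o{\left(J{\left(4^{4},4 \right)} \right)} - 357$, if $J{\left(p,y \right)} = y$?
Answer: $-357$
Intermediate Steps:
$t{\left(K \right)} = 2 + K$
$H{\left(D \right)} = - 7 D$ ($H{\left(D \right)} = - 7 \left(\left(2 + D\right) - 2\right) = - 7 D$)
$o{\left(r \right)} = 0$ ($o{\left(r \right)} = r \left(\left(-7\right) 0\right) 1 = r 0 \cdot 1 = 0 \cdot 1 = 0$)
$o{\left(J{\left(4^{4},4 \right)} \right)} - 357 = 0 - 357 = -357$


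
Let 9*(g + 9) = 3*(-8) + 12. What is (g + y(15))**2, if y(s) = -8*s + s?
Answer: 119716/9 ≈ 13302.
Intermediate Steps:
y(s) = -7*s
g = -31/3 (g = -9 + (3*(-8) + 12)/9 = -9 + (-24 + 12)/9 = -9 + (1/9)*(-12) = -9 - 4/3 = -31/3 ≈ -10.333)
(g + y(15))**2 = (-31/3 - 7*15)**2 = (-31/3 - 105)**2 = (-346/3)**2 = 119716/9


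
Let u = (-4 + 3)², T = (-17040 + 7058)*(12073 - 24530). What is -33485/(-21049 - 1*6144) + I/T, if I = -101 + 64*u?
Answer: 4163717236249/3381334632382 ≈ 1.2314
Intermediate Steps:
T = 124345774 (T = -9982*(-12457) = 124345774)
u = 1 (u = (-1)² = 1)
I = -37 (I = -101 + 64*1 = -101 + 64 = -37)
-33485/(-21049 - 1*6144) + I/T = -33485/(-21049 - 1*6144) - 37/124345774 = -33485/(-21049 - 6144) - 37*1/124345774 = -33485/(-27193) - 37/124345774 = -33485*(-1/27193) - 37/124345774 = 33485/27193 - 37/124345774 = 4163717236249/3381334632382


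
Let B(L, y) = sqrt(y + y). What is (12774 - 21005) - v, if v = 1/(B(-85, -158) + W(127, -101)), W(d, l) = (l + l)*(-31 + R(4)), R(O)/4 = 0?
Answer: (-16462*sqrt(79) + 51542523*I)/(2*(sqrt(79) - 3131*I)) ≈ -8231.0 + 4.5449e-7*I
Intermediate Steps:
B(L, y) = sqrt(2)*sqrt(y) (B(L, y) = sqrt(2*y) = sqrt(2)*sqrt(y))
R(O) = 0 (R(O) = 4*0 = 0)
W(d, l) = -62*l (W(d, l) = (l + l)*(-31 + 0) = (2*l)*(-31) = -62*l)
v = 1/(6262 + 2*I*sqrt(79)) (v = 1/(sqrt(2)*sqrt(-158) - 62*(-101)) = 1/(sqrt(2)*(I*sqrt(158)) + 6262) = 1/(2*I*sqrt(79) + 6262) = 1/(6262 + 2*I*sqrt(79)) ≈ 0.00015969 - 4.533e-7*I)
(12774 - 21005) - v = (12774 - 21005) - (-1)*I/(-6262*I + 2*sqrt(79)) = -8231 + I/(-6262*I + 2*sqrt(79))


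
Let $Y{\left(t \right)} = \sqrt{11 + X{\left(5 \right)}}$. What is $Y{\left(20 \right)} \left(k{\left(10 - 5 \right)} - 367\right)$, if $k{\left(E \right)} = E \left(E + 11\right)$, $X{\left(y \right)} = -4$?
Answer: $- 287 \sqrt{7} \approx -759.33$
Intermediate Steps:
$Y{\left(t \right)} = \sqrt{7}$ ($Y{\left(t \right)} = \sqrt{11 - 4} = \sqrt{7}$)
$k{\left(E \right)} = E \left(11 + E\right)$
$Y{\left(20 \right)} \left(k{\left(10 - 5 \right)} - 367\right) = \sqrt{7} \left(\left(10 - 5\right) \left(11 + \left(10 - 5\right)\right) - 367\right) = \sqrt{7} \left(5 \left(11 + 5\right) - 367\right) = \sqrt{7} \left(5 \cdot 16 - 367\right) = \sqrt{7} \left(80 - 367\right) = \sqrt{7} \left(-287\right) = - 287 \sqrt{7}$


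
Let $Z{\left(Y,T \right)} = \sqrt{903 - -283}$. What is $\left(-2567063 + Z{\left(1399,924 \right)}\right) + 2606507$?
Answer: $39444 + \sqrt{1186} \approx 39478.0$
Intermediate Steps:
$Z{\left(Y,T \right)} = \sqrt{1186}$ ($Z{\left(Y,T \right)} = \sqrt{903 + 283} = \sqrt{1186}$)
$\left(-2567063 + Z{\left(1399,924 \right)}\right) + 2606507 = \left(-2567063 + \sqrt{1186}\right) + 2606507 = 39444 + \sqrt{1186}$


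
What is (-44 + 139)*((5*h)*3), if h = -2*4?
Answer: -11400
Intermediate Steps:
h = -8
(-44 + 139)*((5*h)*3) = (-44 + 139)*((5*(-8))*3) = 95*(-40*3) = 95*(-120) = -11400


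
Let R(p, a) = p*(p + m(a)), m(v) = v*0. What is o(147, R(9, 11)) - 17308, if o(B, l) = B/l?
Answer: -467267/27 ≈ -17306.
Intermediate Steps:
m(v) = 0
R(p, a) = p² (R(p, a) = p*(p + 0) = p*p = p²)
o(147, R(9, 11)) - 17308 = 147/(9²) - 17308 = 147/81 - 17308 = 147*(1/81) - 17308 = 49/27 - 17308 = -467267/27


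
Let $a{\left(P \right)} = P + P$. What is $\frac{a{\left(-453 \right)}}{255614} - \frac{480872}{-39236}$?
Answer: $\frac{15360258449}{1253658863} \approx 12.252$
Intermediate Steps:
$a{\left(P \right)} = 2 P$
$\frac{a{\left(-453 \right)}}{255614} - \frac{480872}{-39236} = \frac{2 \left(-453\right)}{255614} - \frac{480872}{-39236} = \left(-906\right) \frac{1}{255614} - - \frac{120218}{9809} = - \frac{453}{127807} + \frac{120218}{9809} = \frac{15360258449}{1253658863}$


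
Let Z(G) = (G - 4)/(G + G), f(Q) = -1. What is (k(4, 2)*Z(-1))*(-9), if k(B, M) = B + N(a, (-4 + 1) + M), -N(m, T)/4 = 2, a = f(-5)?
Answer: 90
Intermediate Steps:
a = -1
N(m, T) = -8 (N(m, T) = -4*2 = -8)
Z(G) = (-4 + G)/(2*G) (Z(G) = (-4 + G)/((2*G)) = (-4 + G)*(1/(2*G)) = (-4 + G)/(2*G))
k(B, M) = -8 + B (k(B, M) = B - 8 = -8 + B)
(k(4, 2)*Z(-1))*(-9) = ((-8 + 4)*((1/2)*(-4 - 1)/(-1)))*(-9) = -2*(-1)*(-5)*(-9) = -4*5/2*(-9) = -10*(-9) = 90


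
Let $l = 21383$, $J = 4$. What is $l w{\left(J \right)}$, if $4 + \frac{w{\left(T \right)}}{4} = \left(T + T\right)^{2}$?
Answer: $5131920$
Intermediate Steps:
$w{\left(T \right)} = -16 + 16 T^{2}$ ($w{\left(T \right)} = -16 + 4 \left(T + T\right)^{2} = -16 + 4 \left(2 T\right)^{2} = -16 + 4 \cdot 4 T^{2} = -16 + 16 T^{2}$)
$l w{\left(J \right)} = 21383 \left(-16 + 16 \cdot 4^{2}\right) = 21383 \left(-16 + 16 \cdot 16\right) = 21383 \left(-16 + 256\right) = 21383 \cdot 240 = 5131920$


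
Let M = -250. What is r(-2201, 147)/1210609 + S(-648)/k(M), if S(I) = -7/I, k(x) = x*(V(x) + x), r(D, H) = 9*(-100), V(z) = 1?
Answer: -36295725737/48833545842000 ≈ -0.00074325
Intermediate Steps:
r(D, H) = -900
k(x) = x*(1 + x)
r(-2201, 147)/1210609 + S(-648)/k(M) = -900/1210609 + (-7/(-648))/((-250*(1 - 250))) = -900*1/1210609 + (-7*(-1/648))/((-250*(-249))) = -900/1210609 + (7/648)/62250 = -900/1210609 + (7/648)*(1/62250) = -900/1210609 + 7/40338000 = -36295725737/48833545842000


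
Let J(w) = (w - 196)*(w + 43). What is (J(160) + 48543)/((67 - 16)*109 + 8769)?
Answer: 13745/4776 ≈ 2.8779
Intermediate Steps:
J(w) = (-196 + w)*(43 + w)
(J(160) + 48543)/((67 - 16)*109 + 8769) = ((-8428 + 160² - 153*160) + 48543)/((67 - 16)*109 + 8769) = ((-8428 + 25600 - 24480) + 48543)/(51*109 + 8769) = (-7308 + 48543)/(5559 + 8769) = 41235/14328 = 41235*(1/14328) = 13745/4776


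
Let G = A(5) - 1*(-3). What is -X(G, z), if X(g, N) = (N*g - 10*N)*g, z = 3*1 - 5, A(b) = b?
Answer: -32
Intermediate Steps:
G = 8 (G = 5 - 1*(-3) = 5 + 3 = 8)
z = -2 (z = 3 - 5 = -2)
X(g, N) = g*(-10*N + N*g) (X(g, N) = (-10*N + N*g)*g = g*(-10*N + N*g))
-X(G, z) = -(-2)*8*(-10 + 8) = -(-2)*8*(-2) = -1*32 = -32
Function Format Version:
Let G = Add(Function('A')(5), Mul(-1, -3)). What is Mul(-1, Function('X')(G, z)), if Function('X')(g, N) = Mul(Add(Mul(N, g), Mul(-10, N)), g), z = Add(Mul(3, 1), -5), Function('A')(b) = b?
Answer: -32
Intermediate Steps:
G = 8 (G = Add(5, Mul(-1, -3)) = Add(5, 3) = 8)
z = -2 (z = Add(3, -5) = -2)
Function('X')(g, N) = Mul(g, Add(Mul(-10, N), Mul(N, g))) (Function('X')(g, N) = Mul(Add(Mul(-10, N), Mul(N, g)), g) = Mul(g, Add(Mul(-10, N), Mul(N, g))))
Mul(-1, Function('X')(G, z)) = Mul(-1, Mul(-2, 8, Add(-10, 8))) = Mul(-1, Mul(-2, 8, -2)) = Mul(-1, 32) = -32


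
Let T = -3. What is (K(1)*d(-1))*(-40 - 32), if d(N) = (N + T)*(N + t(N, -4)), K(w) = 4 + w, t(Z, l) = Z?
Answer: -2880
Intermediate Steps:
d(N) = 2*N*(-3 + N) (d(N) = (N - 3)*(N + N) = (-3 + N)*(2*N) = 2*N*(-3 + N))
(K(1)*d(-1))*(-40 - 32) = ((4 + 1)*(2*(-1)*(-3 - 1)))*(-40 - 32) = (5*(2*(-1)*(-4)))*(-72) = (5*8)*(-72) = 40*(-72) = -2880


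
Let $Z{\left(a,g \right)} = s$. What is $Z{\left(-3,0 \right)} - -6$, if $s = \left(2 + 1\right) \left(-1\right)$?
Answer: $3$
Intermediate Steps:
$s = -3$ ($s = 3 \left(-1\right) = -3$)
$Z{\left(a,g \right)} = -3$
$Z{\left(-3,0 \right)} - -6 = -3 - -6 = -3 + 6 = 3$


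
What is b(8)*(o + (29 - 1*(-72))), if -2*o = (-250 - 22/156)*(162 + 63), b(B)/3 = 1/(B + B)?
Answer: 4405731/832 ≈ 5295.4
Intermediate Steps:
b(B) = 3/(2*B) (b(B) = 3/(B + B) = 3/((2*B)) = 3*(1/(2*B)) = 3/(2*B))
o = 1463325/52 (o = -(-250 - 22/156)*(162 + 63)/2 = -(-250 - 22*1/156)*225/2 = -(-250 - 11/78)*225/2 = -(-19511)*225/156 = -1/2*(-1463325/26) = 1463325/52 ≈ 28141.)
b(8)*(o + (29 - 1*(-72))) = ((3/2)/8)*(1463325/52 + (29 - 1*(-72))) = ((3/2)*(1/8))*(1463325/52 + (29 + 72)) = 3*(1463325/52 + 101)/16 = (3/16)*(1468577/52) = 4405731/832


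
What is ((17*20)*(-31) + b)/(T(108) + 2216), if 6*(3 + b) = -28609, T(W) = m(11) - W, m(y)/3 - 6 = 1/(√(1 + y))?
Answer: -390618484/54238503 + 91867*√3/54238503 ≈ -7.1989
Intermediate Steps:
m(y) = 18 + 3/√(1 + y) (m(y) = 18 + 3/(√(1 + y)) = 18 + 3/√(1 + y))
T(W) = 18 + √3/2 - W (T(W) = (18 + 3/√(1 + 11)) - W = (18 + 3/√12) - W = (18 + 3*(√3/6)) - W = (18 + √3/2) - W = 18 + √3/2 - W)
b = -28627/6 (b = -3 + (⅙)*(-28609) = -3 - 28609/6 = -28627/6 ≈ -4771.2)
((17*20)*(-31) + b)/(T(108) + 2216) = ((17*20)*(-31) - 28627/6)/((18 + √3/2 - 1*108) + 2216) = (340*(-31) - 28627/6)/((18 + √3/2 - 108) + 2216) = (-10540 - 28627/6)/((-90 + √3/2) + 2216) = -91867/(6*(2126 + √3/2))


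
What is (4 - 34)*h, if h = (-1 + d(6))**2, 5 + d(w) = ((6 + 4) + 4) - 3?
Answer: -750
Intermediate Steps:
d(w) = 6 (d(w) = -5 + (((6 + 4) + 4) - 3) = -5 + ((10 + 4) - 3) = -5 + (14 - 3) = -5 + 11 = 6)
h = 25 (h = (-1 + 6)**2 = 5**2 = 25)
(4 - 34)*h = (4 - 34)*25 = -30*25 = -750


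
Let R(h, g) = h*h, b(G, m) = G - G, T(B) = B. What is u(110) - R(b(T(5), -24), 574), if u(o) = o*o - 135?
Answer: 11965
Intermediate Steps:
u(o) = -135 + o² (u(o) = o² - 135 = -135 + o²)
b(G, m) = 0
R(h, g) = h²
u(110) - R(b(T(5), -24), 574) = (-135 + 110²) - 1*0² = (-135 + 12100) - 1*0 = 11965 + 0 = 11965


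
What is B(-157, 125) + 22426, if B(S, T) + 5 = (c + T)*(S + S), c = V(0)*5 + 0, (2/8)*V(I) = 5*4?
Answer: -142429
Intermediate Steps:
V(I) = 80 (V(I) = 4*(5*4) = 4*20 = 80)
c = 400 (c = 80*5 + 0 = 400 + 0 = 400)
B(S, T) = -5 + 2*S*(400 + T) (B(S, T) = -5 + (400 + T)*(S + S) = -5 + (400 + T)*(2*S) = -5 + 2*S*(400 + T))
B(-157, 125) + 22426 = (-5 + 800*(-157) + 2*(-157)*125) + 22426 = (-5 - 125600 - 39250) + 22426 = -164855 + 22426 = -142429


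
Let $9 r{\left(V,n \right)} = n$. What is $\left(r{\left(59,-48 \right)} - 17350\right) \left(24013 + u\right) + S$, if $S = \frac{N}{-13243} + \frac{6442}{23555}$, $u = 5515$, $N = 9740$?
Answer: $- \frac{479576323762960402}{935816595} \approx -5.1247 \cdot 10^{8}$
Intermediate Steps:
$r{\left(V,n \right)} = \frac{n}{9}$
$S = - \frac{144114294}{311938865}$ ($S = \frac{9740}{-13243} + \frac{6442}{23555} = 9740 \left(- \frac{1}{13243}\right) + 6442 \cdot \frac{1}{23555} = - \frac{9740}{13243} + \frac{6442}{23555} = - \frac{144114294}{311938865} \approx -0.462$)
$\left(r{\left(59,-48 \right)} - 17350\right) \left(24013 + u\right) + S = \left(\frac{1}{9} \left(-48\right) - 17350\right) \left(24013 + 5515\right) - \frac{144114294}{311938865} = \left(- \frac{16}{3} - 17350\right) 29528 - \frac{144114294}{311938865} = \left(- \frac{52066}{3}\right) 29528 - \frac{144114294}{311938865} = - \frac{1537404848}{3} - \frac{144114294}{311938865} = - \frac{479576323762960402}{935816595}$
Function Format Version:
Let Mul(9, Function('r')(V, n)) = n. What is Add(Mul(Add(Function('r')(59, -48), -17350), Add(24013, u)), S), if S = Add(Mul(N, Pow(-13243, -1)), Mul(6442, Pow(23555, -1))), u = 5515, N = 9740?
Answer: Rational(-479576323762960402, 935816595) ≈ -5.1247e+8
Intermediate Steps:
Function('r')(V, n) = Mul(Rational(1, 9), n)
S = Rational(-144114294, 311938865) (S = Add(Mul(9740, Pow(-13243, -1)), Mul(6442, Pow(23555, -1))) = Add(Mul(9740, Rational(-1, 13243)), Mul(6442, Rational(1, 23555))) = Add(Rational(-9740, 13243), Rational(6442, 23555)) = Rational(-144114294, 311938865) ≈ -0.46200)
Add(Mul(Add(Function('r')(59, -48), -17350), Add(24013, u)), S) = Add(Mul(Add(Mul(Rational(1, 9), -48), -17350), Add(24013, 5515)), Rational(-144114294, 311938865)) = Add(Mul(Add(Rational(-16, 3), -17350), 29528), Rational(-144114294, 311938865)) = Add(Mul(Rational(-52066, 3), 29528), Rational(-144114294, 311938865)) = Add(Rational(-1537404848, 3), Rational(-144114294, 311938865)) = Rational(-479576323762960402, 935816595)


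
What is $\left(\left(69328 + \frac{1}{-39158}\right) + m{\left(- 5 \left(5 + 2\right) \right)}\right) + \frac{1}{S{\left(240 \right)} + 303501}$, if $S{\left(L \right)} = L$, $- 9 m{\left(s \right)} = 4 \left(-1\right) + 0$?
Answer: $\frac{274861632412123}{3964630026} \approx 69329.0$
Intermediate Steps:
$m{\left(s \right)} = \frac{4}{9}$ ($m{\left(s \right)} = - \frac{4 \left(-1\right) + 0}{9} = - \frac{-4 + 0}{9} = \left(- \frac{1}{9}\right) \left(-4\right) = \frac{4}{9}$)
$\left(\left(69328 + \frac{1}{-39158}\right) + m{\left(- 5 \left(5 + 2\right) \right)}\right) + \frac{1}{S{\left(240 \right)} + 303501} = \left(\left(69328 + \frac{1}{-39158}\right) + \frac{4}{9}\right) + \frac{1}{240 + 303501} = \left(\left(69328 - \frac{1}{39158}\right) + \frac{4}{9}\right) + \frac{1}{303741} = \left(\frac{2714745823}{39158} + \frac{4}{9}\right) + \frac{1}{303741} = \frac{24432869039}{352422} + \frac{1}{303741} = \frac{274861632412123}{3964630026}$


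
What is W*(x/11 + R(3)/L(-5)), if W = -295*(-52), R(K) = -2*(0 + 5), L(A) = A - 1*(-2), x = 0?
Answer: 153400/3 ≈ 51133.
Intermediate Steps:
L(A) = 2 + A (L(A) = A + 2 = 2 + A)
R(K) = -10 (R(K) = -2*5 = -10)
W = 15340
W*(x/11 + R(3)/L(-5)) = 15340*(0/11 - 10/(2 - 5)) = 15340*(0*(1/11) - 10/(-3)) = 15340*(0 - 10*(-1/3)) = 15340*(0 + 10/3) = 15340*(10/3) = 153400/3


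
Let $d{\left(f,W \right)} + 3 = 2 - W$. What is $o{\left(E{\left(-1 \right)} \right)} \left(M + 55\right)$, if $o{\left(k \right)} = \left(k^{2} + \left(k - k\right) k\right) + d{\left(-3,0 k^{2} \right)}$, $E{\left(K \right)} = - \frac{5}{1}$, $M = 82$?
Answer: $3288$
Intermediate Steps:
$d{\left(f,W \right)} = -1 - W$ ($d{\left(f,W \right)} = -3 - \left(-2 + W\right) = -1 - W$)
$E{\left(K \right)} = -5$ ($E{\left(K \right)} = \left(-5\right) 1 = -5$)
$o{\left(k \right)} = -1 + k^{2}$ ($o{\left(k \right)} = \left(k^{2} + \left(k - k\right) k\right) - \left(1 + 0 k^{2}\right) = \left(k^{2} + 0 k\right) - 1 = \left(k^{2} + 0\right) + \left(-1 + 0\right) = k^{2} - 1 = -1 + k^{2}$)
$o{\left(E{\left(-1 \right)} \right)} \left(M + 55\right) = \left(-1 + \left(-5\right)^{2}\right) \left(82 + 55\right) = \left(-1 + 25\right) 137 = 24 \cdot 137 = 3288$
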